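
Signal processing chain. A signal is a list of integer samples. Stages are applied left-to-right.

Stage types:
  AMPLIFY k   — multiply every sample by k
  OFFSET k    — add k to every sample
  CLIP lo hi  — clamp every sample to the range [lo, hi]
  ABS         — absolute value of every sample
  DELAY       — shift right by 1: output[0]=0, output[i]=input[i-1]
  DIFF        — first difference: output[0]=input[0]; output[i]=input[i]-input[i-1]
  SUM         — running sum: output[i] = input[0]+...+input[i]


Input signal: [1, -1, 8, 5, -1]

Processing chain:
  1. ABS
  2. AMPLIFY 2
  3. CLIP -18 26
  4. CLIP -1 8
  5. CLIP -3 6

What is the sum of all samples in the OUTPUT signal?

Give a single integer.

Answer: 18

Derivation:
Input: [1, -1, 8, 5, -1]
Stage 1 (ABS): |1|=1, |-1|=1, |8|=8, |5|=5, |-1|=1 -> [1, 1, 8, 5, 1]
Stage 2 (AMPLIFY 2): 1*2=2, 1*2=2, 8*2=16, 5*2=10, 1*2=2 -> [2, 2, 16, 10, 2]
Stage 3 (CLIP -18 26): clip(2,-18,26)=2, clip(2,-18,26)=2, clip(16,-18,26)=16, clip(10,-18,26)=10, clip(2,-18,26)=2 -> [2, 2, 16, 10, 2]
Stage 4 (CLIP -1 8): clip(2,-1,8)=2, clip(2,-1,8)=2, clip(16,-1,8)=8, clip(10,-1,8)=8, clip(2,-1,8)=2 -> [2, 2, 8, 8, 2]
Stage 5 (CLIP -3 6): clip(2,-3,6)=2, clip(2,-3,6)=2, clip(8,-3,6)=6, clip(8,-3,6)=6, clip(2,-3,6)=2 -> [2, 2, 6, 6, 2]
Output sum: 18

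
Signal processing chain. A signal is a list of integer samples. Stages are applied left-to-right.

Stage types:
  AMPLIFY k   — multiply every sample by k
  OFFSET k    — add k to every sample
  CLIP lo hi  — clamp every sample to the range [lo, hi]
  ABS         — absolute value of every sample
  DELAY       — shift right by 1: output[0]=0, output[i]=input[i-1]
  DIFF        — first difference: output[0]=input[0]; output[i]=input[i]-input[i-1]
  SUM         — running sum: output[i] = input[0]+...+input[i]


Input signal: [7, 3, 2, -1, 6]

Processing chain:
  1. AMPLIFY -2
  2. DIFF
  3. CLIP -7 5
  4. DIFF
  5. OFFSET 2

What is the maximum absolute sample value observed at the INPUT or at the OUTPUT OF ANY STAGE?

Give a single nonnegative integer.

Answer: 14

Derivation:
Input: [7, 3, 2, -1, 6] (max |s|=7)
Stage 1 (AMPLIFY -2): 7*-2=-14, 3*-2=-6, 2*-2=-4, -1*-2=2, 6*-2=-12 -> [-14, -6, -4, 2, -12] (max |s|=14)
Stage 2 (DIFF): s[0]=-14, -6--14=8, -4--6=2, 2--4=6, -12-2=-14 -> [-14, 8, 2, 6, -14] (max |s|=14)
Stage 3 (CLIP -7 5): clip(-14,-7,5)=-7, clip(8,-7,5)=5, clip(2,-7,5)=2, clip(6,-7,5)=5, clip(-14,-7,5)=-7 -> [-7, 5, 2, 5, -7] (max |s|=7)
Stage 4 (DIFF): s[0]=-7, 5--7=12, 2-5=-3, 5-2=3, -7-5=-12 -> [-7, 12, -3, 3, -12] (max |s|=12)
Stage 5 (OFFSET 2): -7+2=-5, 12+2=14, -3+2=-1, 3+2=5, -12+2=-10 -> [-5, 14, -1, 5, -10] (max |s|=14)
Overall max amplitude: 14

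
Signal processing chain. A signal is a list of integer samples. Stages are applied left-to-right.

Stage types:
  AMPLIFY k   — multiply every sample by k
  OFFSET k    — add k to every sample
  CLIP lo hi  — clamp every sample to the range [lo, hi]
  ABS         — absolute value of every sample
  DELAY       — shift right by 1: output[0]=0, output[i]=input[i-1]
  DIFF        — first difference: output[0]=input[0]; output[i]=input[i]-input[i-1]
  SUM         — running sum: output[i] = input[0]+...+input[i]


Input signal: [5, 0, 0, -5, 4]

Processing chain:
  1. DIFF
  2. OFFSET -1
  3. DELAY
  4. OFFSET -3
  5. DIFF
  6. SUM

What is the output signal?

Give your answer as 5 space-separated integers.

Input: [5, 0, 0, -5, 4]
Stage 1 (DIFF): s[0]=5, 0-5=-5, 0-0=0, -5-0=-5, 4--5=9 -> [5, -5, 0, -5, 9]
Stage 2 (OFFSET -1): 5+-1=4, -5+-1=-6, 0+-1=-1, -5+-1=-6, 9+-1=8 -> [4, -6, -1, -6, 8]
Stage 3 (DELAY): [0, 4, -6, -1, -6] = [0, 4, -6, -1, -6] -> [0, 4, -6, -1, -6]
Stage 4 (OFFSET -3): 0+-3=-3, 4+-3=1, -6+-3=-9, -1+-3=-4, -6+-3=-9 -> [-3, 1, -9, -4, -9]
Stage 5 (DIFF): s[0]=-3, 1--3=4, -9-1=-10, -4--9=5, -9--4=-5 -> [-3, 4, -10, 5, -5]
Stage 6 (SUM): sum[0..0]=-3, sum[0..1]=1, sum[0..2]=-9, sum[0..3]=-4, sum[0..4]=-9 -> [-3, 1, -9, -4, -9]

Answer: -3 1 -9 -4 -9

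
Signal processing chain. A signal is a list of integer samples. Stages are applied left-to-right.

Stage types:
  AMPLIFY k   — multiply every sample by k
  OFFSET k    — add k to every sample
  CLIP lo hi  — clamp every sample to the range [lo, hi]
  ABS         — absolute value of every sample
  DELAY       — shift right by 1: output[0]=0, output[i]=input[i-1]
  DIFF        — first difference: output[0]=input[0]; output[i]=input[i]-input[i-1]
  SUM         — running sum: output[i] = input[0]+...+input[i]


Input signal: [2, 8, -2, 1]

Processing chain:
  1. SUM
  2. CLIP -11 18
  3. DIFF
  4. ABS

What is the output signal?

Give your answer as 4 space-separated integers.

Answer: 2 8 2 1

Derivation:
Input: [2, 8, -2, 1]
Stage 1 (SUM): sum[0..0]=2, sum[0..1]=10, sum[0..2]=8, sum[0..3]=9 -> [2, 10, 8, 9]
Stage 2 (CLIP -11 18): clip(2,-11,18)=2, clip(10,-11,18)=10, clip(8,-11,18)=8, clip(9,-11,18)=9 -> [2, 10, 8, 9]
Stage 3 (DIFF): s[0]=2, 10-2=8, 8-10=-2, 9-8=1 -> [2, 8, -2, 1]
Stage 4 (ABS): |2|=2, |8|=8, |-2|=2, |1|=1 -> [2, 8, 2, 1]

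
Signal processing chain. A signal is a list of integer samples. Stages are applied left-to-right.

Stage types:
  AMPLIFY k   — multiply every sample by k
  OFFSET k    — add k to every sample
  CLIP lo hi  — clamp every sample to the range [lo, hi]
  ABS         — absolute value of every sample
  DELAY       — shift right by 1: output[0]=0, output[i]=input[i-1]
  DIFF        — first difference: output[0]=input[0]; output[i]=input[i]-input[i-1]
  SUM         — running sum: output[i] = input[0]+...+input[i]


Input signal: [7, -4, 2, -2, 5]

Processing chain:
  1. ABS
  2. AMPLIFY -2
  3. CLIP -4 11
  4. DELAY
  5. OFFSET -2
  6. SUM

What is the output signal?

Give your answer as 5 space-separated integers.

Answer: -2 -8 -14 -20 -26

Derivation:
Input: [7, -4, 2, -2, 5]
Stage 1 (ABS): |7|=7, |-4|=4, |2|=2, |-2|=2, |5|=5 -> [7, 4, 2, 2, 5]
Stage 2 (AMPLIFY -2): 7*-2=-14, 4*-2=-8, 2*-2=-4, 2*-2=-4, 5*-2=-10 -> [-14, -8, -4, -4, -10]
Stage 3 (CLIP -4 11): clip(-14,-4,11)=-4, clip(-8,-4,11)=-4, clip(-4,-4,11)=-4, clip(-4,-4,11)=-4, clip(-10,-4,11)=-4 -> [-4, -4, -4, -4, -4]
Stage 4 (DELAY): [0, -4, -4, -4, -4] = [0, -4, -4, -4, -4] -> [0, -4, -4, -4, -4]
Stage 5 (OFFSET -2): 0+-2=-2, -4+-2=-6, -4+-2=-6, -4+-2=-6, -4+-2=-6 -> [-2, -6, -6, -6, -6]
Stage 6 (SUM): sum[0..0]=-2, sum[0..1]=-8, sum[0..2]=-14, sum[0..3]=-20, sum[0..4]=-26 -> [-2, -8, -14, -20, -26]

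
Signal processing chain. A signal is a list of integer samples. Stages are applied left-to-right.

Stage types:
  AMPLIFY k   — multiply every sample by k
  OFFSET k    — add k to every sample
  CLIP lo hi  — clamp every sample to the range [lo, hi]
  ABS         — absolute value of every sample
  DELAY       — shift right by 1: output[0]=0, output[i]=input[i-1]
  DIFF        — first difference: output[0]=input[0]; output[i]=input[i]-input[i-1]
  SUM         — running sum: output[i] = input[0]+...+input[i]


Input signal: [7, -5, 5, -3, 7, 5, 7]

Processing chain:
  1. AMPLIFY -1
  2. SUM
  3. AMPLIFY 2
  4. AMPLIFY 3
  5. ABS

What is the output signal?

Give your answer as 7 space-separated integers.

Answer: 42 12 42 24 66 96 138

Derivation:
Input: [7, -5, 5, -3, 7, 5, 7]
Stage 1 (AMPLIFY -1): 7*-1=-7, -5*-1=5, 5*-1=-5, -3*-1=3, 7*-1=-7, 5*-1=-5, 7*-1=-7 -> [-7, 5, -5, 3, -7, -5, -7]
Stage 2 (SUM): sum[0..0]=-7, sum[0..1]=-2, sum[0..2]=-7, sum[0..3]=-4, sum[0..4]=-11, sum[0..5]=-16, sum[0..6]=-23 -> [-7, -2, -7, -4, -11, -16, -23]
Stage 3 (AMPLIFY 2): -7*2=-14, -2*2=-4, -7*2=-14, -4*2=-8, -11*2=-22, -16*2=-32, -23*2=-46 -> [-14, -4, -14, -8, -22, -32, -46]
Stage 4 (AMPLIFY 3): -14*3=-42, -4*3=-12, -14*3=-42, -8*3=-24, -22*3=-66, -32*3=-96, -46*3=-138 -> [-42, -12, -42, -24, -66, -96, -138]
Stage 5 (ABS): |-42|=42, |-12|=12, |-42|=42, |-24|=24, |-66|=66, |-96|=96, |-138|=138 -> [42, 12, 42, 24, 66, 96, 138]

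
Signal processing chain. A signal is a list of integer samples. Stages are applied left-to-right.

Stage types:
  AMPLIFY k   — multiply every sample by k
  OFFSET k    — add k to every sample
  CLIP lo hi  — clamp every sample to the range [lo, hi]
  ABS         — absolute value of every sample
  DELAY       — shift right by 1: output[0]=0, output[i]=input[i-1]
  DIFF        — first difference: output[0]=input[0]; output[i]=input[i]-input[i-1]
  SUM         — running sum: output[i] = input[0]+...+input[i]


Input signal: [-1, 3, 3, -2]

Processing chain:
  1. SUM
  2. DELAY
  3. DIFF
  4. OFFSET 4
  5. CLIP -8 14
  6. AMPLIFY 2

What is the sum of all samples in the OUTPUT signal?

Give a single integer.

Answer: 42

Derivation:
Input: [-1, 3, 3, -2]
Stage 1 (SUM): sum[0..0]=-1, sum[0..1]=2, sum[0..2]=5, sum[0..3]=3 -> [-1, 2, 5, 3]
Stage 2 (DELAY): [0, -1, 2, 5] = [0, -1, 2, 5] -> [0, -1, 2, 5]
Stage 3 (DIFF): s[0]=0, -1-0=-1, 2--1=3, 5-2=3 -> [0, -1, 3, 3]
Stage 4 (OFFSET 4): 0+4=4, -1+4=3, 3+4=7, 3+4=7 -> [4, 3, 7, 7]
Stage 5 (CLIP -8 14): clip(4,-8,14)=4, clip(3,-8,14)=3, clip(7,-8,14)=7, clip(7,-8,14)=7 -> [4, 3, 7, 7]
Stage 6 (AMPLIFY 2): 4*2=8, 3*2=6, 7*2=14, 7*2=14 -> [8, 6, 14, 14]
Output sum: 42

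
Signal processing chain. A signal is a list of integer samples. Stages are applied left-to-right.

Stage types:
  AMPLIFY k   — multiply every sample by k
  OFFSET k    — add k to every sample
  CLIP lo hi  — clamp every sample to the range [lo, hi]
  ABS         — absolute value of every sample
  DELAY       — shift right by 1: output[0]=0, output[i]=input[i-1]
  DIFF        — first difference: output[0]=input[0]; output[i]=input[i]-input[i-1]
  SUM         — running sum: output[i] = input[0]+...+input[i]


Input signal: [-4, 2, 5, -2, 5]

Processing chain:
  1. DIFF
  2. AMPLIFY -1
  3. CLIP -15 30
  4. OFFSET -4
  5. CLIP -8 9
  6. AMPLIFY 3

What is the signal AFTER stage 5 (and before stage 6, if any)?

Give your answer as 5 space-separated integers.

Input: [-4, 2, 5, -2, 5]
Stage 1 (DIFF): s[0]=-4, 2--4=6, 5-2=3, -2-5=-7, 5--2=7 -> [-4, 6, 3, -7, 7]
Stage 2 (AMPLIFY -1): -4*-1=4, 6*-1=-6, 3*-1=-3, -7*-1=7, 7*-1=-7 -> [4, -6, -3, 7, -7]
Stage 3 (CLIP -15 30): clip(4,-15,30)=4, clip(-6,-15,30)=-6, clip(-3,-15,30)=-3, clip(7,-15,30)=7, clip(-7,-15,30)=-7 -> [4, -6, -3, 7, -7]
Stage 4 (OFFSET -4): 4+-4=0, -6+-4=-10, -3+-4=-7, 7+-4=3, -7+-4=-11 -> [0, -10, -7, 3, -11]
Stage 5 (CLIP -8 9): clip(0,-8,9)=0, clip(-10,-8,9)=-8, clip(-7,-8,9)=-7, clip(3,-8,9)=3, clip(-11,-8,9)=-8 -> [0, -8, -7, 3, -8]

Answer: 0 -8 -7 3 -8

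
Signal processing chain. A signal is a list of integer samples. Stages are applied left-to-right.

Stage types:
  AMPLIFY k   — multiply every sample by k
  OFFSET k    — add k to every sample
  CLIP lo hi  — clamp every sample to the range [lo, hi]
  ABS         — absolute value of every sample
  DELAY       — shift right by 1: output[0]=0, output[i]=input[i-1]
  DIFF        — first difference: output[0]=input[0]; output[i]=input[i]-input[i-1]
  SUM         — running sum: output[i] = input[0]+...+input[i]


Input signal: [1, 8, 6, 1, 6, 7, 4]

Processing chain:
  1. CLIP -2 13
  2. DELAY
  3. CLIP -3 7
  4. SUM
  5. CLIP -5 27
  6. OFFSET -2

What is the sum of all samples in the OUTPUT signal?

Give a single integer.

Input: [1, 8, 6, 1, 6, 7, 4]
Stage 1 (CLIP -2 13): clip(1,-2,13)=1, clip(8,-2,13)=8, clip(6,-2,13)=6, clip(1,-2,13)=1, clip(6,-2,13)=6, clip(7,-2,13)=7, clip(4,-2,13)=4 -> [1, 8, 6, 1, 6, 7, 4]
Stage 2 (DELAY): [0, 1, 8, 6, 1, 6, 7] = [0, 1, 8, 6, 1, 6, 7] -> [0, 1, 8, 6, 1, 6, 7]
Stage 3 (CLIP -3 7): clip(0,-3,7)=0, clip(1,-3,7)=1, clip(8,-3,7)=7, clip(6,-3,7)=6, clip(1,-3,7)=1, clip(6,-3,7)=6, clip(7,-3,7)=7 -> [0, 1, 7, 6, 1, 6, 7]
Stage 4 (SUM): sum[0..0]=0, sum[0..1]=1, sum[0..2]=8, sum[0..3]=14, sum[0..4]=15, sum[0..5]=21, sum[0..6]=28 -> [0, 1, 8, 14, 15, 21, 28]
Stage 5 (CLIP -5 27): clip(0,-5,27)=0, clip(1,-5,27)=1, clip(8,-5,27)=8, clip(14,-5,27)=14, clip(15,-5,27)=15, clip(21,-5,27)=21, clip(28,-5,27)=27 -> [0, 1, 8, 14, 15, 21, 27]
Stage 6 (OFFSET -2): 0+-2=-2, 1+-2=-1, 8+-2=6, 14+-2=12, 15+-2=13, 21+-2=19, 27+-2=25 -> [-2, -1, 6, 12, 13, 19, 25]
Output sum: 72

Answer: 72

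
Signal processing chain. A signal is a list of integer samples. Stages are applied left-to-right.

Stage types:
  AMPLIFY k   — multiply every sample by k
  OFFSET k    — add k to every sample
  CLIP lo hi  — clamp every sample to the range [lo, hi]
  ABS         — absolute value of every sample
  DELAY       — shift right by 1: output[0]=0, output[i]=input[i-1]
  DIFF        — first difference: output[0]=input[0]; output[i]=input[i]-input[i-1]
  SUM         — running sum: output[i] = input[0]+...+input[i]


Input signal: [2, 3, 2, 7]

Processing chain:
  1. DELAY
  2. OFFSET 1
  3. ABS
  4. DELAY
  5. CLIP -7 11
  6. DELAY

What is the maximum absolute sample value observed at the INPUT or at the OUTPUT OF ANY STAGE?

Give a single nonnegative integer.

Input: [2, 3, 2, 7] (max |s|=7)
Stage 1 (DELAY): [0, 2, 3, 2] = [0, 2, 3, 2] -> [0, 2, 3, 2] (max |s|=3)
Stage 2 (OFFSET 1): 0+1=1, 2+1=3, 3+1=4, 2+1=3 -> [1, 3, 4, 3] (max |s|=4)
Stage 3 (ABS): |1|=1, |3|=3, |4|=4, |3|=3 -> [1, 3, 4, 3] (max |s|=4)
Stage 4 (DELAY): [0, 1, 3, 4] = [0, 1, 3, 4] -> [0, 1, 3, 4] (max |s|=4)
Stage 5 (CLIP -7 11): clip(0,-7,11)=0, clip(1,-7,11)=1, clip(3,-7,11)=3, clip(4,-7,11)=4 -> [0, 1, 3, 4] (max |s|=4)
Stage 6 (DELAY): [0, 0, 1, 3] = [0, 0, 1, 3] -> [0, 0, 1, 3] (max |s|=3)
Overall max amplitude: 7

Answer: 7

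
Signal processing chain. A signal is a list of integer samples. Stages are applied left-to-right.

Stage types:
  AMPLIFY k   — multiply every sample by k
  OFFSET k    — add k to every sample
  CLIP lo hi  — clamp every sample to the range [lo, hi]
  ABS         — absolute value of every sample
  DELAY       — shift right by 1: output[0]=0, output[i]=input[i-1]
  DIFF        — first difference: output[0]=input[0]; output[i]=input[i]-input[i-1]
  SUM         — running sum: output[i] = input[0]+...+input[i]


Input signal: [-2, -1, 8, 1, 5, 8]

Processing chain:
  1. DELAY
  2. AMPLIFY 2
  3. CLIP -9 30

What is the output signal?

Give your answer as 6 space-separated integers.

Answer: 0 -4 -2 16 2 10

Derivation:
Input: [-2, -1, 8, 1, 5, 8]
Stage 1 (DELAY): [0, -2, -1, 8, 1, 5] = [0, -2, -1, 8, 1, 5] -> [0, -2, -1, 8, 1, 5]
Stage 2 (AMPLIFY 2): 0*2=0, -2*2=-4, -1*2=-2, 8*2=16, 1*2=2, 5*2=10 -> [0, -4, -2, 16, 2, 10]
Stage 3 (CLIP -9 30): clip(0,-9,30)=0, clip(-4,-9,30)=-4, clip(-2,-9,30)=-2, clip(16,-9,30)=16, clip(2,-9,30)=2, clip(10,-9,30)=10 -> [0, -4, -2, 16, 2, 10]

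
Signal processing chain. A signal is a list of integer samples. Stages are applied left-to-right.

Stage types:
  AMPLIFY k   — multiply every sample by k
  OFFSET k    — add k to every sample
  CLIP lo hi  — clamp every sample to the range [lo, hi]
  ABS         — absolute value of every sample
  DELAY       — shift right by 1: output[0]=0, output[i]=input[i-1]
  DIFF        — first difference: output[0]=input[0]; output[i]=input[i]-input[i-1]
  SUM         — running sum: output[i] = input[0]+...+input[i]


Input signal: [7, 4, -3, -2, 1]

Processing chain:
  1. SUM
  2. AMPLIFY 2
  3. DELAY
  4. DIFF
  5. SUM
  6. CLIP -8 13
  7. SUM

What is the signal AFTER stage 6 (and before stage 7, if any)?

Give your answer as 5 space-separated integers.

Answer: 0 13 13 13 12

Derivation:
Input: [7, 4, -3, -2, 1]
Stage 1 (SUM): sum[0..0]=7, sum[0..1]=11, sum[0..2]=8, sum[0..3]=6, sum[0..4]=7 -> [7, 11, 8, 6, 7]
Stage 2 (AMPLIFY 2): 7*2=14, 11*2=22, 8*2=16, 6*2=12, 7*2=14 -> [14, 22, 16, 12, 14]
Stage 3 (DELAY): [0, 14, 22, 16, 12] = [0, 14, 22, 16, 12] -> [0, 14, 22, 16, 12]
Stage 4 (DIFF): s[0]=0, 14-0=14, 22-14=8, 16-22=-6, 12-16=-4 -> [0, 14, 8, -6, -4]
Stage 5 (SUM): sum[0..0]=0, sum[0..1]=14, sum[0..2]=22, sum[0..3]=16, sum[0..4]=12 -> [0, 14, 22, 16, 12]
Stage 6 (CLIP -8 13): clip(0,-8,13)=0, clip(14,-8,13)=13, clip(22,-8,13)=13, clip(16,-8,13)=13, clip(12,-8,13)=12 -> [0, 13, 13, 13, 12]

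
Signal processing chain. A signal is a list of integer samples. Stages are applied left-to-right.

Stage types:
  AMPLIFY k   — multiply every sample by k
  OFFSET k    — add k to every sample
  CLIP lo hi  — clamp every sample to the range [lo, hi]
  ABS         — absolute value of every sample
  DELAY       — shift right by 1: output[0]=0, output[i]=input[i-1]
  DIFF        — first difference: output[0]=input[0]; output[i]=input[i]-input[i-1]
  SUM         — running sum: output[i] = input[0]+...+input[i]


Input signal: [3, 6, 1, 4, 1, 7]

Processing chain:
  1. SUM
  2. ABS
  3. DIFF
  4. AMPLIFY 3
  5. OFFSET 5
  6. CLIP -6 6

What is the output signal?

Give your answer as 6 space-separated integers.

Answer: 6 6 6 6 6 6

Derivation:
Input: [3, 6, 1, 4, 1, 7]
Stage 1 (SUM): sum[0..0]=3, sum[0..1]=9, sum[0..2]=10, sum[0..3]=14, sum[0..4]=15, sum[0..5]=22 -> [3, 9, 10, 14, 15, 22]
Stage 2 (ABS): |3|=3, |9|=9, |10|=10, |14|=14, |15|=15, |22|=22 -> [3, 9, 10, 14, 15, 22]
Stage 3 (DIFF): s[0]=3, 9-3=6, 10-9=1, 14-10=4, 15-14=1, 22-15=7 -> [3, 6, 1, 4, 1, 7]
Stage 4 (AMPLIFY 3): 3*3=9, 6*3=18, 1*3=3, 4*3=12, 1*3=3, 7*3=21 -> [9, 18, 3, 12, 3, 21]
Stage 5 (OFFSET 5): 9+5=14, 18+5=23, 3+5=8, 12+5=17, 3+5=8, 21+5=26 -> [14, 23, 8, 17, 8, 26]
Stage 6 (CLIP -6 6): clip(14,-6,6)=6, clip(23,-6,6)=6, clip(8,-6,6)=6, clip(17,-6,6)=6, clip(8,-6,6)=6, clip(26,-6,6)=6 -> [6, 6, 6, 6, 6, 6]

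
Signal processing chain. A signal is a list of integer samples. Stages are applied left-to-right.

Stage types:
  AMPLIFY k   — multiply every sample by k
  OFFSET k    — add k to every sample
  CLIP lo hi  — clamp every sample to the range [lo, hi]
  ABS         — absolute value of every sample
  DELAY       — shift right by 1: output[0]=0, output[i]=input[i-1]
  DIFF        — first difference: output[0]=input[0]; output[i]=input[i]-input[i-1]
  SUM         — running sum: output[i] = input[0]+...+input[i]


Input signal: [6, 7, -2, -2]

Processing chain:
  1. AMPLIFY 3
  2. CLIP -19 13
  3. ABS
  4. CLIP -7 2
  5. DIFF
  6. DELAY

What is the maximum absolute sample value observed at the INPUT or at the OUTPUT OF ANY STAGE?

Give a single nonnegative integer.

Answer: 21

Derivation:
Input: [6, 7, -2, -2] (max |s|=7)
Stage 1 (AMPLIFY 3): 6*3=18, 7*3=21, -2*3=-6, -2*3=-6 -> [18, 21, -6, -6] (max |s|=21)
Stage 2 (CLIP -19 13): clip(18,-19,13)=13, clip(21,-19,13)=13, clip(-6,-19,13)=-6, clip(-6,-19,13)=-6 -> [13, 13, -6, -6] (max |s|=13)
Stage 3 (ABS): |13|=13, |13|=13, |-6|=6, |-6|=6 -> [13, 13, 6, 6] (max |s|=13)
Stage 4 (CLIP -7 2): clip(13,-7,2)=2, clip(13,-7,2)=2, clip(6,-7,2)=2, clip(6,-7,2)=2 -> [2, 2, 2, 2] (max |s|=2)
Stage 5 (DIFF): s[0]=2, 2-2=0, 2-2=0, 2-2=0 -> [2, 0, 0, 0] (max |s|=2)
Stage 6 (DELAY): [0, 2, 0, 0] = [0, 2, 0, 0] -> [0, 2, 0, 0] (max |s|=2)
Overall max amplitude: 21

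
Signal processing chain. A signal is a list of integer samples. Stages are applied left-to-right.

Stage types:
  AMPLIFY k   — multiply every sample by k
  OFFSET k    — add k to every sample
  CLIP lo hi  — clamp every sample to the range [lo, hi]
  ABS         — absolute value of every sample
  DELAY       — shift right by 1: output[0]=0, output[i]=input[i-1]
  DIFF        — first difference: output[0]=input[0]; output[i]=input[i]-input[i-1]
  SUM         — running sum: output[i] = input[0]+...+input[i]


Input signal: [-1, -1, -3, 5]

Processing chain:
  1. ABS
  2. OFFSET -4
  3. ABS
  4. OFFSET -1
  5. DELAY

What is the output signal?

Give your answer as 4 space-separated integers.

Input: [-1, -1, -3, 5]
Stage 1 (ABS): |-1|=1, |-1|=1, |-3|=3, |5|=5 -> [1, 1, 3, 5]
Stage 2 (OFFSET -4): 1+-4=-3, 1+-4=-3, 3+-4=-1, 5+-4=1 -> [-3, -3, -1, 1]
Stage 3 (ABS): |-3|=3, |-3|=3, |-1|=1, |1|=1 -> [3, 3, 1, 1]
Stage 4 (OFFSET -1): 3+-1=2, 3+-1=2, 1+-1=0, 1+-1=0 -> [2, 2, 0, 0]
Stage 5 (DELAY): [0, 2, 2, 0] = [0, 2, 2, 0] -> [0, 2, 2, 0]

Answer: 0 2 2 0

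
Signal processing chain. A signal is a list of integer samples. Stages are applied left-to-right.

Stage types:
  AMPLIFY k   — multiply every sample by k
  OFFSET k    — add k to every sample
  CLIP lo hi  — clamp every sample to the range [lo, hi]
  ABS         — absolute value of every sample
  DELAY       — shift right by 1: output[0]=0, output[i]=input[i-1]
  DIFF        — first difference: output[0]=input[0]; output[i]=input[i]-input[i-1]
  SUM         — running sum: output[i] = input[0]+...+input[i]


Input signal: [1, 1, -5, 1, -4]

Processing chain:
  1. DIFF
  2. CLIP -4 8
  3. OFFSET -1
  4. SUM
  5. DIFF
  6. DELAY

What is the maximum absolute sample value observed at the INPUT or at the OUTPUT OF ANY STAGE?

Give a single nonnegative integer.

Input: [1, 1, -5, 1, -4] (max |s|=5)
Stage 1 (DIFF): s[0]=1, 1-1=0, -5-1=-6, 1--5=6, -4-1=-5 -> [1, 0, -6, 6, -5] (max |s|=6)
Stage 2 (CLIP -4 8): clip(1,-4,8)=1, clip(0,-4,8)=0, clip(-6,-4,8)=-4, clip(6,-4,8)=6, clip(-5,-4,8)=-4 -> [1, 0, -4, 6, -4] (max |s|=6)
Stage 3 (OFFSET -1): 1+-1=0, 0+-1=-1, -4+-1=-5, 6+-1=5, -4+-1=-5 -> [0, -1, -5, 5, -5] (max |s|=5)
Stage 4 (SUM): sum[0..0]=0, sum[0..1]=-1, sum[0..2]=-6, sum[0..3]=-1, sum[0..4]=-6 -> [0, -1, -6, -1, -6] (max |s|=6)
Stage 5 (DIFF): s[0]=0, -1-0=-1, -6--1=-5, -1--6=5, -6--1=-5 -> [0, -1, -5, 5, -5] (max |s|=5)
Stage 6 (DELAY): [0, 0, -1, -5, 5] = [0, 0, -1, -5, 5] -> [0, 0, -1, -5, 5] (max |s|=5)
Overall max amplitude: 6

Answer: 6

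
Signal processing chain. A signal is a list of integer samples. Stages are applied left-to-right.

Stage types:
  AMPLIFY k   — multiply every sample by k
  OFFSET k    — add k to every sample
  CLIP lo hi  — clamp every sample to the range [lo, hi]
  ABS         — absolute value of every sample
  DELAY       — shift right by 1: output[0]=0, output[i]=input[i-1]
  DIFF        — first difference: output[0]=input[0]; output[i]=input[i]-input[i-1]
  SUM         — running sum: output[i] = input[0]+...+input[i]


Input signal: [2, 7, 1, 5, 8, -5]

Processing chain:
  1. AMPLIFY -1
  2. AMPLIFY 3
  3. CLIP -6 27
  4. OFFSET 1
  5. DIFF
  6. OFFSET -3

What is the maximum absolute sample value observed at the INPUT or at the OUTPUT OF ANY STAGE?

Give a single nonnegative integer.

Input: [2, 7, 1, 5, 8, -5] (max |s|=8)
Stage 1 (AMPLIFY -1): 2*-1=-2, 7*-1=-7, 1*-1=-1, 5*-1=-5, 8*-1=-8, -5*-1=5 -> [-2, -7, -1, -5, -8, 5] (max |s|=8)
Stage 2 (AMPLIFY 3): -2*3=-6, -7*3=-21, -1*3=-3, -5*3=-15, -8*3=-24, 5*3=15 -> [-6, -21, -3, -15, -24, 15] (max |s|=24)
Stage 3 (CLIP -6 27): clip(-6,-6,27)=-6, clip(-21,-6,27)=-6, clip(-3,-6,27)=-3, clip(-15,-6,27)=-6, clip(-24,-6,27)=-6, clip(15,-6,27)=15 -> [-6, -6, -3, -6, -6, 15] (max |s|=15)
Stage 4 (OFFSET 1): -6+1=-5, -6+1=-5, -3+1=-2, -6+1=-5, -6+1=-5, 15+1=16 -> [-5, -5, -2, -5, -5, 16] (max |s|=16)
Stage 5 (DIFF): s[0]=-5, -5--5=0, -2--5=3, -5--2=-3, -5--5=0, 16--5=21 -> [-5, 0, 3, -3, 0, 21] (max |s|=21)
Stage 6 (OFFSET -3): -5+-3=-8, 0+-3=-3, 3+-3=0, -3+-3=-6, 0+-3=-3, 21+-3=18 -> [-8, -3, 0, -6, -3, 18] (max |s|=18)
Overall max amplitude: 24

Answer: 24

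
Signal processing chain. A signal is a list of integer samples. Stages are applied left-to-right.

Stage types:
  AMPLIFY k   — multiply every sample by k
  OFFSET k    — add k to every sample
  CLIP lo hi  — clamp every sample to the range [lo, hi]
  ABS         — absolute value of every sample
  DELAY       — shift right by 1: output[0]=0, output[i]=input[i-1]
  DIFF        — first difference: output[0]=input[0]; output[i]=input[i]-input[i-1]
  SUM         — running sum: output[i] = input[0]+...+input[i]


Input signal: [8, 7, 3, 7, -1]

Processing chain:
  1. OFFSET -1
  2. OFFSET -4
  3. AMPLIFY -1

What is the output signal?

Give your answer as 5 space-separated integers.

Input: [8, 7, 3, 7, -1]
Stage 1 (OFFSET -1): 8+-1=7, 7+-1=6, 3+-1=2, 7+-1=6, -1+-1=-2 -> [7, 6, 2, 6, -2]
Stage 2 (OFFSET -4): 7+-4=3, 6+-4=2, 2+-4=-2, 6+-4=2, -2+-4=-6 -> [3, 2, -2, 2, -6]
Stage 3 (AMPLIFY -1): 3*-1=-3, 2*-1=-2, -2*-1=2, 2*-1=-2, -6*-1=6 -> [-3, -2, 2, -2, 6]

Answer: -3 -2 2 -2 6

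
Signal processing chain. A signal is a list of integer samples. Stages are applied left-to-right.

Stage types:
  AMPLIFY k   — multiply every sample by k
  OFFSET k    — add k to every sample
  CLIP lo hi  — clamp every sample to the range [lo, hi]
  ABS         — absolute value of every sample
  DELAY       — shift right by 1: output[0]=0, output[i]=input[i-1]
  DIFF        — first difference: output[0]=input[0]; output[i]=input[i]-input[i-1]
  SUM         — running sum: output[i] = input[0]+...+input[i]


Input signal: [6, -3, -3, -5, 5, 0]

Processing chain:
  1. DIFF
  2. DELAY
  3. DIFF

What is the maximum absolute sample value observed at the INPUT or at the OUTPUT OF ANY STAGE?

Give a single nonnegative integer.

Input: [6, -3, -3, -5, 5, 0] (max |s|=6)
Stage 1 (DIFF): s[0]=6, -3-6=-9, -3--3=0, -5--3=-2, 5--5=10, 0-5=-5 -> [6, -9, 0, -2, 10, -5] (max |s|=10)
Stage 2 (DELAY): [0, 6, -9, 0, -2, 10] = [0, 6, -9, 0, -2, 10] -> [0, 6, -9, 0, -2, 10] (max |s|=10)
Stage 3 (DIFF): s[0]=0, 6-0=6, -9-6=-15, 0--9=9, -2-0=-2, 10--2=12 -> [0, 6, -15, 9, -2, 12] (max |s|=15)
Overall max amplitude: 15

Answer: 15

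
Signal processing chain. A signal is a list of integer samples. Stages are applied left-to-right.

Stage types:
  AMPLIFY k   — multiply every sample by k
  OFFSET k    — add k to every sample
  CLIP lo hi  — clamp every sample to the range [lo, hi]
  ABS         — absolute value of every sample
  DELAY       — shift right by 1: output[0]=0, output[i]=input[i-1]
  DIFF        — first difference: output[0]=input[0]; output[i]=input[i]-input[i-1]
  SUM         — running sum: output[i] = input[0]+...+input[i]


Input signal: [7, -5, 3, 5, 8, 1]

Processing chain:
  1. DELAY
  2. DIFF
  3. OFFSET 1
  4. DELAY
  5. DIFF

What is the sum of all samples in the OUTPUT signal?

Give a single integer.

Answer: 3

Derivation:
Input: [7, -5, 3, 5, 8, 1]
Stage 1 (DELAY): [0, 7, -5, 3, 5, 8] = [0, 7, -5, 3, 5, 8] -> [0, 7, -5, 3, 5, 8]
Stage 2 (DIFF): s[0]=0, 7-0=7, -5-7=-12, 3--5=8, 5-3=2, 8-5=3 -> [0, 7, -12, 8, 2, 3]
Stage 3 (OFFSET 1): 0+1=1, 7+1=8, -12+1=-11, 8+1=9, 2+1=3, 3+1=4 -> [1, 8, -11, 9, 3, 4]
Stage 4 (DELAY): [0, 1, 8, -11, 9, 3] = [0, 1, 8, -11, 9, 3] -> [0, 1, 8, -11, 9, 3]
Stage 5 (DIFF): s[0]=0, 1-0=1, 8-1=7, -11-8=-19, 9--11=20, 3-9=-6 -> [0, 1, 7, -19, 20, -6]
Output sum: 3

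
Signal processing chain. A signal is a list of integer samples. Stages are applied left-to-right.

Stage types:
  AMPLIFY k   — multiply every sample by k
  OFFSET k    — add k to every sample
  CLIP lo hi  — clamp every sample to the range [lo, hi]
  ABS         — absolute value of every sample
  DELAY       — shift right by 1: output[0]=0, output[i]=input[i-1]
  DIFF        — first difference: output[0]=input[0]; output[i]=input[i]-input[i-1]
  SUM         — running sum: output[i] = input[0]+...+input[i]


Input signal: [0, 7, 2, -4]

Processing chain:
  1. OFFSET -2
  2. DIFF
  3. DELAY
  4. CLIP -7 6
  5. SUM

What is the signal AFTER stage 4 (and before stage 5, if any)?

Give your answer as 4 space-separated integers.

Answer: 0 -2 6 -5

Derivation:
Input: [0, 7, 2, -4]
Stage 1 (OFFSET -2): 0+-2=-2, 7+-2=5, 2+-2=0, -4+-2=-6 -> [-2, 5, 0, -6]
Stage 2 (DIFF): s[0]=-2, 5--2=7, 0-5=-5, -6-0=-6 -> [-2, 7, -5, -6]
Stage 3 (DELAY): [0, -2, 7, -5] = [0, -2, 7, -5] -> [0, -2, 7, -5]
Stage 4 (CLIP -7 6): clip(0,-7,6)=0, clip(-2,-7,6)=-2, clip(7,-7,6)=6, clip(-5,-7,6)=-5 -> [0, -2, 6, -5]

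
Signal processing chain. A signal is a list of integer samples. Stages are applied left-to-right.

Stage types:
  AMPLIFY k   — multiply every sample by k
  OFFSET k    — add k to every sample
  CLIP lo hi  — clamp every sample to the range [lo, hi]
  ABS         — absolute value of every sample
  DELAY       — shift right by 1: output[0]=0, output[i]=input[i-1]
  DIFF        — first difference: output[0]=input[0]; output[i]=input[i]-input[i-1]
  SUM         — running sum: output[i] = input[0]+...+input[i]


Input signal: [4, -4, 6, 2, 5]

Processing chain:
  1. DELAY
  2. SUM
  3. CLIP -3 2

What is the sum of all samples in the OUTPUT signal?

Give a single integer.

Answer: 6

Derivation:
Input: [4, -4, 6, 2, 5]
Stage 1 (DELAY): [0, 4, -4, 6, 2] = [0, 4, -4, 6, 2] -> [0, 4, -4, 6, 2]
Stage 2 (SUM): sum[0..0]=0, sum[0..1]=4, sum[0..2]=0, sum[0..3]=6, sum[0..4]=8 -> [0, 4, 0, 6, 8]
Stage 3 (CLIP -3 2): clip(0,-3,2)=0, clip(4,-3,2)=2, clip(0,-3,2)=0, clip(6,-3,2)=2, clip(8,-3,2)=2 -> [0, 2, 0, 2, 2]
Output sum: 6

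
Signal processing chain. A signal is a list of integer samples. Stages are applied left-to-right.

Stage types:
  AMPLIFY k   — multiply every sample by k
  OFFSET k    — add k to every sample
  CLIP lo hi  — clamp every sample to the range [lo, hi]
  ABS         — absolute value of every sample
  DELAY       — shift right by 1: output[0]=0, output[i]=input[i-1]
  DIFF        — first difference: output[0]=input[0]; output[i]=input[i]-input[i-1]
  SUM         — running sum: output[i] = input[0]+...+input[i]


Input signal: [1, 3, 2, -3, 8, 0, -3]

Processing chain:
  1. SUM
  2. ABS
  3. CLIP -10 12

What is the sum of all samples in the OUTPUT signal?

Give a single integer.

Input: [1, 3, 2, -3, 8, 0, -3]
Stage 1 (SUM): sum[0..0]=1, sum[0..1]=4, sum[0..2]=6, sum[0..3]=3, sum[0..4]=11, sum[0..5]=11, sum[0..6]=8 -> [1, 4, 6, 3, 11, 11, 8]
Stage 2 (ABS): |1|=1, |4|=4, |6|=6, |3|=3, |11|=11, |11|=11, |8|=8 -> [1, 4, 6, 3, 11, 11, 8]
Stage 3 (CLIP -10 12): clip(1,-10,12)=1, clip(4,-10,12)=4, clip(6,-10,12)=6, clip(3,-10,12)=3, clip(11,-10,12)=11, clip(11,-10,12)=11, clip(8,-10,12)=8 -> [1, 4, 6, 3, 11, 11, 8]
Output sum: 44

Answer: 44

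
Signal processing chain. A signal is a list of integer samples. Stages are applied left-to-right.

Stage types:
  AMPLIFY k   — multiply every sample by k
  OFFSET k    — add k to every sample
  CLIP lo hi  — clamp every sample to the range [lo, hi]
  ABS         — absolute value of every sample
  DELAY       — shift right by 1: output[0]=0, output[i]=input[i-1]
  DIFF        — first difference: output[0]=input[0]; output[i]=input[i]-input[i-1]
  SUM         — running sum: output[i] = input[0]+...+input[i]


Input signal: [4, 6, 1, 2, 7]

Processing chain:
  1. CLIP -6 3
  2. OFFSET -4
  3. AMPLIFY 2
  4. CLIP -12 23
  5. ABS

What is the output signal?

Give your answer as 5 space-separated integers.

Answer: 2 2 6 4 2

Derivation:
Input: [4, 6, 1, 2, 7]
Stage 1 (CLIP -6 3): clip(4,-6,3)=3, clip(6,-6,3)=3, clip(1,-6,3)=1, clip(2,-6,3)=2, clip(7,-6,3)=3 -> [3, 3, 1, 2, 3]
Stage 2 (OFFSET -4): 3+-4=-1, 3+-4=-1, 1+-4=-3, 2+-4=-2, 3+-4=-1 -> [-1, -1, -3, -2, -1]
Stage 3 (AMPLIFY 2): -1*2=-2, -1*2=-2, -3*2=-6, -2*2=-4, -1*2=-2 -> [-2, -2, -6, -4, -2]
Stage 4 (CLIP -12 23): clip(-2,-12,23)=-2, clip(-2,-12,23)=-2, clip(-6,-12,23)=-6, clip(-4,-12,23)=-4, clip(-2,-12,23)=-2 -> [-2, -2, -6, -4, -2]
Stage 5 (ABS): |-2|=2, |-2|=2, |-6|=6, |-4|=4, |-2|=2 -> [2, 2, 6, 4, 2]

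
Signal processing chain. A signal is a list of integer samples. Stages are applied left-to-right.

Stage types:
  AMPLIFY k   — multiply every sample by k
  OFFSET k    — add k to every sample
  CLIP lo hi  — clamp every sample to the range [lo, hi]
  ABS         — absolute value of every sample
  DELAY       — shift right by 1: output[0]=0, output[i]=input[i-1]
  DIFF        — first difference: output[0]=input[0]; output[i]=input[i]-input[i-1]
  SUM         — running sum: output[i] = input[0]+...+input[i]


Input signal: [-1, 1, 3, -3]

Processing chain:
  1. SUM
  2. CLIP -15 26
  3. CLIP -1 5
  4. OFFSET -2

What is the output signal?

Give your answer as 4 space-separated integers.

Input: [-1, 1, 3, -3]
Stage 1 (SUM): sum[0..0]=-1, sum[0..1]=0, sum[0..2]=3, sum[0..3]=0 -> [-1, 0, 3, 0]
Stage 2 (CLIP -15 26): clip(-1,-15,26)=-1, clip(0,-15,26)=0, clip(3,-15,26)=3, clip(0,-15,26)=0 -> [-1, 0, 3, 0]
Stage 3 (CLIP -1 5): clip(-1,-1,5)=-1, clip(0,-1,5)=0, clip(3,-1,5)=3, clip(0,-1,5)=0 -> [-1, 0, 3, 0]
Stage 4 (OFFSET -2): -1+-2=-3, 0+-2=-2, 3+-2=1, 0+-2=-2 -> [-3, -2, 1, -2]

Answer: -3 -2 1 -2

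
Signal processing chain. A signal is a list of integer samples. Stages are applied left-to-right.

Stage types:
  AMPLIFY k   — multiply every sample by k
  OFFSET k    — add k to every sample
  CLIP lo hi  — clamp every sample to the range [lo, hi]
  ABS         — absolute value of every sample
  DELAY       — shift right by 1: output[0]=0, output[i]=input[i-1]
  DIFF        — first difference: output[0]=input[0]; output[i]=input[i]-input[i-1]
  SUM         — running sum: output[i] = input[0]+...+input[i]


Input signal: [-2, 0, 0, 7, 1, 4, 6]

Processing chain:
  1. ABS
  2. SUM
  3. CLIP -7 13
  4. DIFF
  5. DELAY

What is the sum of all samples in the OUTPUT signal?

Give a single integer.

Input: [-2, 0, 0, 7, 1, 4, 6]
Stage 1 (ABS): |-2|=2, |0|=0, |0|=0, |7|=7, |1|=1, |4|=4, |6|=6 -> [2, 0, 0, 7, 1, 4, 6]
Stage 2 (SUM): sum[0..0]=2, sum[0..1]=2, sum[0..2]=2, sum[0..3]=9, sum[0..4]=10, sum[0..5]=14, sum[0..6]=20 -> [2, 2, 2, 9, 10, 14, 20]
Stage 3 (CLIP -7 13): clip(2,-7,13)=2, clip(2,-7,13)=2, clip(2,-7,13)=2, clip(9,-7,13)=9, clip(10,-7,13)=10, clip(14,-7,13)=13, clip(20,-7,13)=13 -> [2, 2, 2, 9, 10, 13, 13]
Stage 4 (DIFF): s[0]=2, 2-2=0, 2-2=0, 9-2=7, 10-9=1, 13-10=3, 13-13=0 -> [2, 0, 0, 7, 1, 3, 0]
Stage 5 (DELAY): [0, 2, 0, 0, 7, 1, 3] = [0, 2, 0, 0, 7, 1, 3] -> [0, 2, 0, 0, 7, 1, 3]
Output sum: 13

Answer: 13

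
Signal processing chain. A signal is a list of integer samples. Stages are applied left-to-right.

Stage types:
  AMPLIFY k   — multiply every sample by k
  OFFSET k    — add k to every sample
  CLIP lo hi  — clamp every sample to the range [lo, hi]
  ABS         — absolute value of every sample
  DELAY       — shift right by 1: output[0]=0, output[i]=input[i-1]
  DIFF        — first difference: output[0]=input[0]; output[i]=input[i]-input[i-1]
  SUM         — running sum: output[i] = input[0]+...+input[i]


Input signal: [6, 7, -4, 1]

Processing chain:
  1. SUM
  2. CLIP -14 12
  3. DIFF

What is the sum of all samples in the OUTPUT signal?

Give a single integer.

Answer: 10

Derivation:
Input: [6, 7, -4, 1]
Stage 1 (SUM): sum[0..0]=6, sum[0..1]=13, sum[0..2]=9, sum[0..3]=10 -> [6, 13, 9, 10]
Stage 2 (CLIP -14 12): clip(6,-14,12)=6, clip(13,-14,12)=12, clip(9,-14,12)=9, clip(10,-14,12)=10 -> [6, 12, 9, 10]
Stage 3 (DIFF): s[0]=6, 12-6=6, 9-12=-3, 10-9=1 -> [6, 6, -3, 1]
Output sum: 10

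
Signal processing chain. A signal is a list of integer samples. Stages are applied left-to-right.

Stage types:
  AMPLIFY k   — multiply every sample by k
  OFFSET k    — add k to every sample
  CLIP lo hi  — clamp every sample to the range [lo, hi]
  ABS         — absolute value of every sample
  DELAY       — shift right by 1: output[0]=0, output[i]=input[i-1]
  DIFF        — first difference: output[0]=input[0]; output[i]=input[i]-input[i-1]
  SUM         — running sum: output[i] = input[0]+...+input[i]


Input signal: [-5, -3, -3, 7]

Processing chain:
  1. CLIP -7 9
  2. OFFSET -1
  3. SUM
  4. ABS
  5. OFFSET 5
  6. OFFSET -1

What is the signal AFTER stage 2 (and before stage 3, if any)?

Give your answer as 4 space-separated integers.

Answer: -6 -4 -4 6

Derivation:
Input: [-5, -3, -3, 7]
Stage 1 (CLIP -7 9): clip(-5,-7,9)=-5, clip(-3,-7,9)=-3, clip(-3,-7,9)=-3, clip(7,-7,9)=7 -> [-5, -3, -3, 7]
Stage 2 (OFFSET -1): -5+-1=-6, -3+-1=-4, -3+-1=-4, 7+-1=6 -> [-6, -4, -4, 6]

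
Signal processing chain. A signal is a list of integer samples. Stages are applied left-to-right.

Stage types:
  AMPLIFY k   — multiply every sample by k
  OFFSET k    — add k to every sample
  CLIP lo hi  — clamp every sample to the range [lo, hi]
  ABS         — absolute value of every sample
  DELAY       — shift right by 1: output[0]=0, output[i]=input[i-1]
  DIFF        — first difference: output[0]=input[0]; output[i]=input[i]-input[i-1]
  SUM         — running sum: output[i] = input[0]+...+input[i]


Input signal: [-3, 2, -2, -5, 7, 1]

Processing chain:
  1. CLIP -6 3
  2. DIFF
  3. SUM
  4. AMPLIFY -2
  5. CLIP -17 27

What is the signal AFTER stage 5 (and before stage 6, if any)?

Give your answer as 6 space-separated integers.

Answer: 6 -4 4 10 -6 -2

Derivation:
Input: [-3, 2, -2, -5, 7, 1]
Stage 1 (CLIP -6 3): clip(-3,-6,3)=-3, clip(2,-6,3)=2, clip(-2,-6,3)=-2, clip(-5,-6,3)=-5, clip(7,-6,3)=3, clip(1,-6,3)=1 -> [-3, 2, -2, -5, 3, 1]
Stage 2 (DIFF): s[0]=-3, 2--3=5, -2-2=-4, -5--2=-3, 3--5=8, 1-3=-2 -> [-3, 5, -4, -3, 8, -2]
Stage 3 (SUM): sum[0..0]=-3, sum[0..1]=2, sum[0..2]=-2, sum[0..3]=-5, sum[0..4]=3, sum[0..5]=1 -> [-3, 2, -2, -5, 3, 1]
Stage 4 (AMPLIFY -2): -3*-2=6, 2*-2=-4, -2*-2=4, -5*-2=10, 3*-2=-6, 1*-2=-2 -> [6, -4, 4, 10, -6, -2]
Stage 5 (CLIP -17 27): clip(6,-17,27)=6, clip(-4,-17,27)=-4, clip(4,-17,27)=4, clip(10,-17,27)=10, clip(-6,-17,27)=-6, clip(-2,-17,27)=-2 -> [6, -4, 4, 10, -6, -2]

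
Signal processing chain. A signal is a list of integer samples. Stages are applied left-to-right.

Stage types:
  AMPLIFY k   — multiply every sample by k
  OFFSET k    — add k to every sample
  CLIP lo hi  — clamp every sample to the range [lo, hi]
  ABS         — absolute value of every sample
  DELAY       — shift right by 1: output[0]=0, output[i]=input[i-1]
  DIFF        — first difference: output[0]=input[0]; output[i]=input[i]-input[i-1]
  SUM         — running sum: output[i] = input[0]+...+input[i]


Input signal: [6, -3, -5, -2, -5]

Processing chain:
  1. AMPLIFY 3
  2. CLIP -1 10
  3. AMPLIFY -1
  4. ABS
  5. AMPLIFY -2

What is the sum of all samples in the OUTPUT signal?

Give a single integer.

Answer: -28

Derivation:
Input: [6, -3, -5, -2, -5]
Stage 1 (AMPLIFY 3): 6*3=18, -3*3=-9, -5*3=-15, -2*3=-6, -5*3=-15 -> [18, -9, -15, -6, -15]
Stage 2 (CLIP -1 10): clip(18,-1,10)=10, clip(-9,-1,10)=-1, clip(-15,-1,10)=-1, clip(-6,-1,10)=-1, clip(-15,-1,10)=-1 -> [10, -1, -1, -1, -1]
Stage 3 (AMPLIFY -1): 10*-1=-10, -1*-1=1, -1*-1=1, -1*-1=1, -1*-1=1 -> [-10, 1, 1, 1, 1]
Stage 4 (ABS): |-10|=10, |1|=1, |1|=1, |1|=1, |1|=1 -> [10, 1, 1, 1, 1]
Stage 5 (AMPLIFY -2): 10*-2=-20, 1*-2=-2, 1*-2=-2, 1*-2=-2, 1*-2=-2 -> [-20, -2, -2, -2, -2]
Output sum: -28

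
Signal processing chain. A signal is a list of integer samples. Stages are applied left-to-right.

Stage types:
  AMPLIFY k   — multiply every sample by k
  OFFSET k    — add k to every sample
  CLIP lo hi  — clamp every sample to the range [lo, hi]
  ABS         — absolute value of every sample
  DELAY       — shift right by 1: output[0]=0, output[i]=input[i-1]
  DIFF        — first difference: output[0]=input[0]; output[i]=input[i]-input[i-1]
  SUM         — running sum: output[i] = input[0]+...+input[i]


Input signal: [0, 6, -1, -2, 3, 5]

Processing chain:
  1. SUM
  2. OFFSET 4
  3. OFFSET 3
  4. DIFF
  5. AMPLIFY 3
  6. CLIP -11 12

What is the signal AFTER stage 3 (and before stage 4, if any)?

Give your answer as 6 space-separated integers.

Answer: 7 13 12 10 13 18

Derivation:
Input: [0, 6, -1, -2, 3, 5]
Stage 1 (SUM): sum[0..0]=0, sum[0..1]=6, sum[0..2]=5, sum[0..3]=3, sum[0..4]=6, sum[0..5]=11 -> [0, 6, 5, 3, 6, 11]
Stage 2 (OFFSET 4): 0+4=4, 6+4=10, 5+4=9, 3+4=7, 6+4=10, 11+4=15 -> [4, 10, 9, 7, 10, 15]
Stage 3 (OFFSET 3): 4+3=7, 10+3=13, 9+3=12, 7+3=10, 10+3=13, 15+3=18 -> [7, 13, 12, 10, 13, 18]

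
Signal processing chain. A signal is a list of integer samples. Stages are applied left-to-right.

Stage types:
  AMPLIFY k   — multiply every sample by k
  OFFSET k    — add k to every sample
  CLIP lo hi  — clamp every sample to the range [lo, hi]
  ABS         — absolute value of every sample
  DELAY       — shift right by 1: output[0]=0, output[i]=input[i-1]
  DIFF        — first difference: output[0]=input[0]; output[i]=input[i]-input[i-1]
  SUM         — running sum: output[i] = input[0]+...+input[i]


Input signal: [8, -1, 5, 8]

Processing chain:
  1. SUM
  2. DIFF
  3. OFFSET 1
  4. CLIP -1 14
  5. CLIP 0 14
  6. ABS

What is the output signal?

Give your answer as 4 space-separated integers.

Answer: 9 0 6 9

Derivation:
Input: [8, -1, 5, 8]
Stage 1 (SUM): sum[0..0]=8, sum[0..1]=7, sum[0..2]=12, sum[0..3]=20 -> [8, 7, 12, 20]
Stage 2 (DIFF): s[0]=8, 7-8=-1, 12-7=5, 20-12=8 -> [8, -1, 5, 8]
Stage 3 (OFFSET 1): 8+1=9, -1+1=0, 5+1=6, 8+1=9 -> [9, 0, 6, 9]
Stage 4 (CLIP -1 14): clip(9,-1,14)=9, clip(0,-1,14)=0, clip(6,-1,14)=6, clip(9,-1,14)=9 -> [9, 0, 6, 9]
Stage 5 (CLIP 0 14): clip(9,0,14)=9, clip(0,0,14)=0, clip(6,0,14)=6, clip(9,0,14)=9 -> [9, 0, 6, 9]
Stage 6 (ABS): |9|=9, |0|=0, |6|=6, |9|=9 -> [9, 0, 6, 9]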